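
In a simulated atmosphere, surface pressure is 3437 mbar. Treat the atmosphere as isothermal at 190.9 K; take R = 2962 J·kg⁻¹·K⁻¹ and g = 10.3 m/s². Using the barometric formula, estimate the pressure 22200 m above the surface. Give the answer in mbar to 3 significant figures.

P ≈ 2290 mbar

Scale height: H = RT/g = 2962 × 190.9 / 10.3 = 54898 m.
Barometric formula: P = P₀ exp(−z/H).
z/H = 22200/54898 = 0.40439; exp(−0.40439) = 0.66738.
P = 3437 × 0.66738 = 2293.8 mbar.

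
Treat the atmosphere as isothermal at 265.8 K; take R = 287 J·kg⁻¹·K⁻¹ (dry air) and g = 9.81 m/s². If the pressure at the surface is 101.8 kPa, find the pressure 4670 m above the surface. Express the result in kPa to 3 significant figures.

Scale height: H = RT/g = 287 × 265.8 / 9.81 = 7776.2 m.
Barometric formula: P = P₀ exp(−z/H).
z/H = 4670.0/7776.2 = 0.60055; exp(−0.60055) = 0.54851.
P = 101.8 × 0.54851 = 55.838 kPa.

P ≈ 55.8 kPa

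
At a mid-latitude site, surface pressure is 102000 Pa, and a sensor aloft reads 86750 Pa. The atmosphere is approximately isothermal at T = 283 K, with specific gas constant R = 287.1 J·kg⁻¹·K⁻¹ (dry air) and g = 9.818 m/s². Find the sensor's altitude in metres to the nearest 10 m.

z ≈ 1340 m

Scale height: H = RT/g = 287.1 × 283 / 9.818 = 8275.5 m.
Invert the barometric formula: z = H ln(P₀/P).
P₀/P = 102000/86750 = 1.1758; ln(1.1758) = 0.16195.
z = 8275.5 × 0.16195 = 1340.2 m.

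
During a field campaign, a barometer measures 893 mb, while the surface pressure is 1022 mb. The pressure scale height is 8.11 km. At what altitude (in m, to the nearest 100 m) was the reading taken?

z ≈ 1100 m

Invert the barometric formula: z = H ln(P₀/P).
P₀/P = 1022/893 = 1.1445; ln(1.1445) = 0.13497.
z = 8110.0 × 0.13497 = 1094.6 m.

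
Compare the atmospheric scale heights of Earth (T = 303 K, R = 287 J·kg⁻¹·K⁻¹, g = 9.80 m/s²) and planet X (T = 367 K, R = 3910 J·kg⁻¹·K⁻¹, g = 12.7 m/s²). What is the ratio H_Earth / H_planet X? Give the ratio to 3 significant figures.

H = RT/g for each body.
H_Earth = 287 × 303 / 9.80 = 8873.6 m.
H_planet X = 3910 × 367 / 12.7 = 112990 m.
H_Earth/H_planet X = 8873.6/112990 = 0.078534.

H_Earth/H_planet X ≈ 0.0785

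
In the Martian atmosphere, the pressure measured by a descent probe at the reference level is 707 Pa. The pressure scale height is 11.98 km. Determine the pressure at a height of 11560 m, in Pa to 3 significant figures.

P ≈ 269 Pa

Barometric formula: P = P₀ exp(−z/H).
z/H = 11560/11980 = 0.96494; exp(−0.96494) = 0.38101.
P = 707 × 0.38101 = 269.37 Pa.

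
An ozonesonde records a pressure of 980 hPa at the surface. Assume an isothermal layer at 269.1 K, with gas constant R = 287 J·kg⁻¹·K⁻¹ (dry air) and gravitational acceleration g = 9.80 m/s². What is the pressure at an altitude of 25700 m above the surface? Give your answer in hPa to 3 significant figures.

P ≈ 37.6 hPa

Scale height: H = RT/g = 287 × 269.1 / 9.80 = 7880.8 m.
Barometric formula: P = P₀ exp(−z/H).
z/H = 25700/7880.8 = 3.2611; exp(−3.2611) = 0.038346.
P = 980 × 0.038346 = 37.579 hPa.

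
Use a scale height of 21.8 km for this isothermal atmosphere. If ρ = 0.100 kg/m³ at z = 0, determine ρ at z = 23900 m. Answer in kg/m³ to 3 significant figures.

In an isothermal atmosphere, density decays like pressure: ρ = ρ₀ exp(−z/H).
z/H = 23900/21800 = 1.0963; exp(−1.0963) = 0.33410.
ρ = 0.100 × 0.33410 = 0.033410 kg/m³.

ρ ≈ 0.0334 kg/m³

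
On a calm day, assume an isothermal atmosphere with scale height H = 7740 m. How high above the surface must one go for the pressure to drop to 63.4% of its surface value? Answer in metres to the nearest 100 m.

Set P/P₀ = exp(−z/H) = 0.634, so z = −H ln(0.634).
−ln(0.634) = 0.45571; z = 7740.0 × 0.45571 = 3527.2 m.

z ≈ 3500 m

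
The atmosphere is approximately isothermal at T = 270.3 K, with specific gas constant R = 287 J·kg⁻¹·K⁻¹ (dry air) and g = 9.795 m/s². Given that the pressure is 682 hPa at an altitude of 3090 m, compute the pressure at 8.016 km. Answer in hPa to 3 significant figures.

Scale height: H = RT/g = 287 × 270.3 / 9.795 = 7920.0 m.
Between two levels, P₂ = P₁ exp(−Δz/H) with Δz = z₂ − z₁.
Δz = 8016.0 − 3090.0 = 4926.0 m; Δz/H = 4926.0/7920.0 = 0.62197.
P₂ = 682 × exp(−0.62197) = 682 × 0.53689 = 366.16 hPa.

P ≈ 366 hPa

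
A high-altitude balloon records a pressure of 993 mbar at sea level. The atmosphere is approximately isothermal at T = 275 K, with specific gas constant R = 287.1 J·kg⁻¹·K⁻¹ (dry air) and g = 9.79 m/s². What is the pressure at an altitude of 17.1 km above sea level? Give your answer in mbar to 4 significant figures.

Scale height: H = RT/g = 287.1 × 275 / 9.79 = 8064.6 m.
Barometric formula: P = P₀ exp(−z/H).
z/H = 17100/8064.6 = 2.1204; exp(−2.1204) = 0.11998.
P = 993 × 0.11998 = 119.14 mbar.

P ≈ 119.1 mbar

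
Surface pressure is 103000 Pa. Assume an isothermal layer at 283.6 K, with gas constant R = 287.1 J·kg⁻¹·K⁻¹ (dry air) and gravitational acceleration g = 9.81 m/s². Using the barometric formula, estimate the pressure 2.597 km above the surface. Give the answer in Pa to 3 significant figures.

Scale height: H = RT/g = 287.1 × 283.6 / 9.81 = 8299.9 m.
Barometric formula: P = P₀ exp(−z/H).
z/H = 2597.0/8299.9 = 0.31290; exp(−0.31290) = 0.73132.
P = 103000 × 0.73132 = 75326 Pa.

P ≈ 75300 Pa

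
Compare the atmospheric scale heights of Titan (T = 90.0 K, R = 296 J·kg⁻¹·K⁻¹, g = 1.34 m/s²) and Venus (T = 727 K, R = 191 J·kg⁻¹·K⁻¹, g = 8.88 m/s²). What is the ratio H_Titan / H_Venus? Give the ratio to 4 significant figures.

H = RT/g for each body.
H_Titan = 296 × 90.0 / 1.34 = 19881 m.
H_Venus = 191 × 727 / 8.88 = 15637 m.
H_Titan/H_Venus = 19881/15637 = 1.2714.

H_Titan/H_Venus ≈ 1.271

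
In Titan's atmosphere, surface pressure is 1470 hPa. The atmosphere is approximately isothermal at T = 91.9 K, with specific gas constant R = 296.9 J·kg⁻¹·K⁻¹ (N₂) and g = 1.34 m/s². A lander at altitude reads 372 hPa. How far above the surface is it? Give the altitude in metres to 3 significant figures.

Scale height: H = RT/g = 296.9 × 91.9 / 1.34 = 20362 m.
Invert the barometric formula: z = H ln(P₀/P).
P₀/P = 1470/372 = 3.9516; ln(3.9516) = 1.3741.
z = 20362 × 1.3741 = 27979 m.

z ≈ 28000 m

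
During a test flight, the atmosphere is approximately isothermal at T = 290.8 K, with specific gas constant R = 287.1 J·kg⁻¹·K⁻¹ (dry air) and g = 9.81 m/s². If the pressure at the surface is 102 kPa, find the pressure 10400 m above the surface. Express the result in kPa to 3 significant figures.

Scale height: H = RT/g = 287.1 × 290.8 / 9.81 = 8510.6 m.
Barometric formula: P = P₀ exp(−z/H).
z/H = 10400/8510.6 = 1.2220; exp(−1.2220) = 0.29464.
P = 102 × 0.29464 = 30.053 kPa.

P ≈ 30.1 kPa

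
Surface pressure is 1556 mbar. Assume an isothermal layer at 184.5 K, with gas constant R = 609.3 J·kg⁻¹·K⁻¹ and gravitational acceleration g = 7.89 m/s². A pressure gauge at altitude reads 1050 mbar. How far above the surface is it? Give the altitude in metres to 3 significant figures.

z ≈ 5600 m

Scale height: H = RT/g = 609.3 × 184.5 / 7.89 = 14248 m.
Invert the barometric formula: z = H ln(P₀/P).
P₀/P = 1556/1050 = 1.4819; ln(1.4819) = 0.39333.
z = 14248 × 0.39333 = 5604.2 m.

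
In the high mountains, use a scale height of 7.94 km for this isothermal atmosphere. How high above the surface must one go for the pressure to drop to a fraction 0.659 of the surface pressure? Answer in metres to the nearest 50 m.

Set P/P₀ = exp(−z/H) = 0.659, so z = −H ln(0.659).
−ln(0.659) = 0.41703; z = 7940.0 × 0.41703 = 3311.2 m.

z ≈ 3300 m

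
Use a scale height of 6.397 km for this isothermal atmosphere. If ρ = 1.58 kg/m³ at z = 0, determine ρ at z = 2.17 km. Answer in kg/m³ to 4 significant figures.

ρ ≈ 1.125 kg/m³

In an isothermal atmosphere, density decays like pressure: ρ = ρ₀ exp(−z/H).
z/H = 2170.0/6397.0 = 0.33922; exp(−0.33922) = 0.71233.
ρ = 1.58 × 0.71233 = 1.1255 kg/m³.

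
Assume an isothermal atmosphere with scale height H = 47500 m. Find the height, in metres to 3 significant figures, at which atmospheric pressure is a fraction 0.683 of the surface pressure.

z ≈ 18100 m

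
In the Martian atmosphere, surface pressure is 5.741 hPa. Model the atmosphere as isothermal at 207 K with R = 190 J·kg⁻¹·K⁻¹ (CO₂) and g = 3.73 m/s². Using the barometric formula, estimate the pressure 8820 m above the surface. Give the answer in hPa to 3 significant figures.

P ≈ 2.49 hPa

Scale height: H = RT/g = 190 × 207 / 3.73 = 10544 m.
Barometric formula: P = P₀ exp(−z/H).
z/H = 8820.0/10544 = 0.83649; exp(−0.83649) = 0.43323.
P = 5.741 × 0.43323 = 2.4872 hPa.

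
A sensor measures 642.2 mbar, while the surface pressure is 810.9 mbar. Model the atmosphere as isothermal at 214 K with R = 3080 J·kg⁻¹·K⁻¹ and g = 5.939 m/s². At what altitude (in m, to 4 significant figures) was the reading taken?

Scale height: H = RT/g = 3080 × 214 / 5.939 = 110980 m.
Invert the barometric formula: z = H ln(P₀/P).
P₀/P = 810.9/642.2 = 1.2627; ln(1.2627) = 0.23325.
z = 110980 × 0.23325 = 25886 m.

z ≈ 25890 m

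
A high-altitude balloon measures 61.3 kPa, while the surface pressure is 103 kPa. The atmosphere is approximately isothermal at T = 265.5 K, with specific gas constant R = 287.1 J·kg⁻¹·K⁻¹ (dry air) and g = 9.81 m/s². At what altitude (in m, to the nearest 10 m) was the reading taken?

Scale height: H = RT/g = 287.1 × 265.5 / 9.81 = 7770.1 m.
Invert the barometric formula: z = H ln(P₀/P).
P₀/P = 103/61.3 = 1.6803; ln(1.6803) = 0.51897.
z = 7770.1 × 0.51897 = 4032.4 m.

z ≈ 4030 m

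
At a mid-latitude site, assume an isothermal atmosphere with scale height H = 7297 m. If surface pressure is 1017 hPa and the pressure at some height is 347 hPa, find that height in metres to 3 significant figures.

Invert the barometric formula: z = H ln(P₀/P).
P₀/P = 1017/347 = 2.9308; ln(2.9308) = 1.0753.
z = 7297.0 × 1.0753 = 7846.5 m.

z ≈ 7850 m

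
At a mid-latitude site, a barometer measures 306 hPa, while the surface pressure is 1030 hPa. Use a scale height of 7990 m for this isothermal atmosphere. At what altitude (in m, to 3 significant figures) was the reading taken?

z ≈ 9700 m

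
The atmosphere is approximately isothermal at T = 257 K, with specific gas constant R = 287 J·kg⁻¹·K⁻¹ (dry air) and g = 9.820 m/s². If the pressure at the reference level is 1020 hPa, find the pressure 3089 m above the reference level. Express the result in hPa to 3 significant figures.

Scale height: H = RT/g = 287 × 257 / 9.820 = 7511.1 m.
Barometric formula: P = P₀ exp(−z/H).
z/H = 3089.0/7511.1 = 0.41126; exp(−0.41126) = 0.66281.
P = 1020 × 0.66281 = 676.07 hPa.

P ≈ 676 hPa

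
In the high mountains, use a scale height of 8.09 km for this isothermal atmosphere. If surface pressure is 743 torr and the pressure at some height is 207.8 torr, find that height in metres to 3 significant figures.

Invert the barometric formula: z = H ln(P₀/P).
P₀/P = 743/207.8 = 3.5756; ln(3.5756) = 1.2741.
z = 8090.0 × 1.2741 = 10307 m.

z ≈ 10300 m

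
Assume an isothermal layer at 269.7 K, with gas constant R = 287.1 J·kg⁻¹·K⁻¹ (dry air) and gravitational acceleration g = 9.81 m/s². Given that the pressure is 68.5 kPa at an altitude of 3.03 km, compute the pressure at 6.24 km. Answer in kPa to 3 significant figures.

P ≈ 45.6 kPa

Scale height: H = RT/g = 287.1 × 269.7 / 9.81 = 7893.1 m.
Between two levels, P₂ = P₁ exp(−Δz/H) with Δz = z₂ − z₁.
Δz = 6240.0 − 3030.0 = 3210.0 m; Δz/H = 3210.0/7893.1 = 0.40668.
P₂ = 68.5 × exp(−0.40668) = 68.5 × 0.66586 = 45.611 kPa.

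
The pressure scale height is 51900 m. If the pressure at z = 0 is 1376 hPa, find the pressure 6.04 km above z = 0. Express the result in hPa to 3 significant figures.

P ≈ 1220 hPa

Barometric formula: P = P₀ exp(−z/H).
z/H = 6040.0/51900 = 0.11638; exp(−0.11638) = 0.89014.
P = 1376 × 0.89014 = 1224.8 hPa.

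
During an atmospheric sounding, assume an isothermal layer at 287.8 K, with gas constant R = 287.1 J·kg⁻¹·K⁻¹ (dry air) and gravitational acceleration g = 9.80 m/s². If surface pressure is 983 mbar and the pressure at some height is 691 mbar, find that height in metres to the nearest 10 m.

z ≈ 2970 m

Scale height: H = RT/g = 287.1 × 287.8 / 9.80 = 8431.4 m.
Invert the barometric formula: z = H ln(P₀/P).
P₀/P = 983/691 = 1.4226; ln(1.4226) = 0.35249.
z = 8431.4 × 0.35249 = 2972.0 m.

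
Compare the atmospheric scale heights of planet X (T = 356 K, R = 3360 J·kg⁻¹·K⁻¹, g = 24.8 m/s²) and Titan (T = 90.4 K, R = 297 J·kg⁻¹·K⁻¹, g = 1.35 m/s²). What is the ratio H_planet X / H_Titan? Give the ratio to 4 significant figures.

H = RT/g for each body.
H_planet X = 3360 × 356 / 24.8 = 48232 m.
H_Titan = 297 × 90.4 / 1.35 = 19888 m.
H_planet X/H_Titan = 48232/19888 = 2.4252.

H_planet X/H_Titan ≈ 2.425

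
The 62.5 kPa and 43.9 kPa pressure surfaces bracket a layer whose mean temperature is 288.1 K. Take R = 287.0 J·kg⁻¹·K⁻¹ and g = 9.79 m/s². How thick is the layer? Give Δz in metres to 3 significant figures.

Δz ≈ 2980 m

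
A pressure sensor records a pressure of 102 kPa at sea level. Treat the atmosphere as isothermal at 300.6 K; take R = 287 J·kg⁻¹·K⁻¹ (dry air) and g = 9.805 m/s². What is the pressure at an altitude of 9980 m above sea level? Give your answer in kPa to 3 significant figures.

P ≈ 32.8 kPa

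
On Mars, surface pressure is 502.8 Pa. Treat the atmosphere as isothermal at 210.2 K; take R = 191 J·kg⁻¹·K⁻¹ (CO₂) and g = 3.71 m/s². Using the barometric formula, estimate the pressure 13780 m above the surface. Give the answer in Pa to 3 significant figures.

Scale height: H = RT/g = 191 × 210.2 / 3.71 = 10822 m.
Barometric formula: P = P₀ exp(−z/H).
z/H = 13780/10822 = 1.2733; exp(−1.2733) = 0.27991.
P = 502.8 × 0.27991 = 140.74 Pa.

P ≈ 141 Pa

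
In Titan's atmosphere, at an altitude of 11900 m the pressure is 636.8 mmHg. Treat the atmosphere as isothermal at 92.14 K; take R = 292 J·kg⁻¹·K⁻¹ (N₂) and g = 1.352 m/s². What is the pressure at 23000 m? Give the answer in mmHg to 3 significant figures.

P ≈ 365 mmHg

Scale height: H = RT/g = 292 × 92.14 / 1.352 = 19900 m.
Between two levels, P₂ = P₁ exp(−Δz/H) with Δz = z₂ − z₁.
Δz = 23000 − 11900 = 11100 m; Δz/H = 11100/19900 = 0.55779.
P₂ = 636.8 × exp(−0.55779) = 636.8 × 0.57247 = 364.55 mmHg.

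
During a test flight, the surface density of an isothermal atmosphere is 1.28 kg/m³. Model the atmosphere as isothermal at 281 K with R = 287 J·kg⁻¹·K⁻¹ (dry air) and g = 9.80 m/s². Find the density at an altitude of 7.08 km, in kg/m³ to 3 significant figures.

Scale height: H = RT/g = 287 × 281 / 9.80 = 8229.3 m.
In an isothermal atmosphere, density decays like pressure: ρ = ρ₀ exp(−z/H).
z/H = 7080.0/8229.3 = 0.86034; exp(−0.86034) = 0.42302.
ρ = 1.28 × 0.42302 = 0.54147 kg/m³.

ρ ≈ 0.541 kg/m³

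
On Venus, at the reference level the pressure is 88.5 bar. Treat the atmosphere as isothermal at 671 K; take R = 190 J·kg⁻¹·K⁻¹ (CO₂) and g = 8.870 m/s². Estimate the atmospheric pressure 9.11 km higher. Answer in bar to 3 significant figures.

Scale height: H = RT/g = 190 × 671 / 8.870 = 14373 m.
Barometric formula: P = P₀ exp(−z/H).
z/H = 9110.0/14373 = 0.63383; exp(−0.63383) = 0.53056.
P = 88.5 × 0.53056 = 46.955 bar.

P ≈ 47.0 bar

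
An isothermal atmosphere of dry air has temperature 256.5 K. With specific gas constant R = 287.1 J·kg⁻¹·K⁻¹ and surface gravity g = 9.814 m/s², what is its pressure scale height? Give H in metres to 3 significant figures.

H ≈ 7500 m

The scale height of an isothermal atmosphere is H = RT/g.
H = 287.1 × 256.5 / 9.814 = 73641/9.814 = 7503.7 m.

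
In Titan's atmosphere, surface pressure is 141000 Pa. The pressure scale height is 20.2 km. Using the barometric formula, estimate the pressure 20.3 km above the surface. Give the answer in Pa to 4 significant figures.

P ≈ 51610 Pa

Barometric formula: P = P₀ exp(−z/H).
z/H = 20300/20200 = 1.0050; exp(−1.0050) = 0.36604.
P = 141000 × 0.36604 = 51612 Pa.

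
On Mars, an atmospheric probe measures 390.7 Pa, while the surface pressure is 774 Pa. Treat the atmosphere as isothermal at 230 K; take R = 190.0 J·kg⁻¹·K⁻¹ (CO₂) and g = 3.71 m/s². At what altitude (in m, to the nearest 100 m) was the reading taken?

z ≈ 8100 m

Scale height: H = RT/g = 190.0 × 230 / 3.71 = 11779 m.
Invert the barometric formula: z = H ln(P₀/P).
P₀/P = 774/390.7 = 1.9811; ln(1.9811) = 0.68365.
z = 11779 × 0.68365 = 8052.7 m.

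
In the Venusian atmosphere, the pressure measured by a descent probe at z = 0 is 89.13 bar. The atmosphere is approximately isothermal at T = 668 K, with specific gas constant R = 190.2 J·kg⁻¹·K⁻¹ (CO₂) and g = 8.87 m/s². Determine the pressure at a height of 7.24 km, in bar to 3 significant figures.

Scale height: H = RT/g = 190.2 × 668 / 8.87 = 14324 m.
Barometric formula: P = P₀ exp(−z/H).
z/H = 7240.0/14324 = 0.50545; exp(−0.50545) = 0.60323.
P = 89.13 × 0.60323 = 53.766 bar.

P ≈ 53.8 bar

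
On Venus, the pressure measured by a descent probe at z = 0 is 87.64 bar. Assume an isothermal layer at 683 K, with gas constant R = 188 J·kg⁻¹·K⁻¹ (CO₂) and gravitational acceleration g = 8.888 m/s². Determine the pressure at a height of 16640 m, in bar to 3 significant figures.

P ≈ 27.7 bar

Scale height: H = RT/g = 188 × 683 / 8.888 = 14447 m.
Barometric formula: P = P₀ exp(−z/H).
z/H = 16640/14447 = 1.1518; exp(−1.1518) = 0.31607.
P = 87.64 × 0.31607 = 27.700 bar.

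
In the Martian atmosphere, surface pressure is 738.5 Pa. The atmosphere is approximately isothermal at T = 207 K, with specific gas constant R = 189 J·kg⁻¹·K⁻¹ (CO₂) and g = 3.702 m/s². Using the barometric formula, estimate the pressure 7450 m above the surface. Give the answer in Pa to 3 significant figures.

Scale height: H = RT/g = 189 × 207 / 3.702 = 10568 m.
Barometric formula: P = P₀ exp(−z/H).
z/H = 7450.0/10568 = 0.70496; exp(−0.70496) = 0.49413.
P = 738.5 × 0.49413 = 364.92 Pa.

P ≈ 365 Pa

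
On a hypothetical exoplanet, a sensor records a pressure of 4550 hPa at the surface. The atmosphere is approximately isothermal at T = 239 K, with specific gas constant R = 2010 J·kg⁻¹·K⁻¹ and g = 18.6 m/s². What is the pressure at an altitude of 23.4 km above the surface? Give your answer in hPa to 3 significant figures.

Scale height: H = RT/g = 2010 × 239 / 18.6 = 25827 m.
Barometric formula: P = P₀ exp(−z/H).
z/H = 23400/25827 = 0.90603; exp(−0.90603) = 0.40413.
P = 4550 × 0.40413 = 1838.8 hPa.

P ≈ 1840 hPa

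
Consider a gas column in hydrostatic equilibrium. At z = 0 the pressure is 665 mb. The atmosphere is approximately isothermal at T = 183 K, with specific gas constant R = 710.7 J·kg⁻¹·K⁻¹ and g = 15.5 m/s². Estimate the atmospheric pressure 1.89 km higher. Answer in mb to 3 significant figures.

Scale height: H = RT/g = 710.7 × 183 / 15.5 = 8390.8 m.
Barometric formula: P = P₀ exp(−z/H).
z/H = 1890.0/8390.8 = 0.22525; exp(−0.22525) = 0.79832.
P = 665 × 0.79832 = 530.88 mb.

P ≈ 531 mb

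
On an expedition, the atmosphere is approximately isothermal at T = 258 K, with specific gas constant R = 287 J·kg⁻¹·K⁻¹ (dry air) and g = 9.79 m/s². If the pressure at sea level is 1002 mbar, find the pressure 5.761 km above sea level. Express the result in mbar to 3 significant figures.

P ≈ 468 mbar

Scale height: H = RT/g = 287 × 258 / 9.79 = 7563.4 m.
Barometric formula: P = P₀ exp(−z/H).
z/H = 5761.0/7563.4 = 0.76169; exp(−0.76169) = 0.46688.
P = 1002 × 0.46688 = 467.81 mbar.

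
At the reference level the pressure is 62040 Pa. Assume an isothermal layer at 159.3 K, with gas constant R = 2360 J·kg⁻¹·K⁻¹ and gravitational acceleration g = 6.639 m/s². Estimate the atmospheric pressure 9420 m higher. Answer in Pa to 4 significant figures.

P ≈ 52530 Pa

Scale height: H = RT/g = 2360 × 159.3 / 6.639 = 56627 m.
Barometric formula: P = P₀ exp(−z/H).
z/H = 9420.0/56627 = 0.16635; exp(−0.16635) = 0.84675.
P = 62040 × 0.84675 = 52532 Pa.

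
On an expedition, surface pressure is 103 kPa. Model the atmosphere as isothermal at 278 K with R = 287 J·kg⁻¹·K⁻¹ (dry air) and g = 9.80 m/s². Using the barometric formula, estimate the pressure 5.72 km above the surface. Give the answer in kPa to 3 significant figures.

Scale height: H = RT/g = 287 × 278 / 9.80 = 8141.4 m.
Barometric formula: P = P₀ exp(−z/H).
z/H = 5720.0/8141.4 = 0.70258; exp(−0.70258) = 0.49531.
P = 103 × 0.49531 = 51.017 kPa.

P ≈ 51.0 kPa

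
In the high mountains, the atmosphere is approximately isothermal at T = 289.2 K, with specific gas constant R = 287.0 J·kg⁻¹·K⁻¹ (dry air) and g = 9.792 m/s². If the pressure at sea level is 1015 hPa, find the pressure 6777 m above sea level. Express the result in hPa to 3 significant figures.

P ≈ 456 hPa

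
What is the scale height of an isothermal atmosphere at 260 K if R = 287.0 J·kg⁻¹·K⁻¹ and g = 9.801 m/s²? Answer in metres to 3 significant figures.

H ≈ 7610 m

The scale height of an isothermal atmosphere is H = RT/g.
H = 287.0 × 260 / 9.801 = 74620/9.801 = 7613.5 m.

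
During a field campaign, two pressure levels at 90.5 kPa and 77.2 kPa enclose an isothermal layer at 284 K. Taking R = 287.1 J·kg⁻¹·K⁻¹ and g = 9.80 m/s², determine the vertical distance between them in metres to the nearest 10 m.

Hypsometric equation: Δz = (R T̄/g) ln(P₁/P₂).
R T̄/g = 287.1 × 284 / 9.80 = 8320.0 m.
ln(90.5/77.2) = ln(1.1723) = 0.15897.
Δz = 8320.0 × 0.15897 = 1322.6 m.

Δz ≈ 1320 m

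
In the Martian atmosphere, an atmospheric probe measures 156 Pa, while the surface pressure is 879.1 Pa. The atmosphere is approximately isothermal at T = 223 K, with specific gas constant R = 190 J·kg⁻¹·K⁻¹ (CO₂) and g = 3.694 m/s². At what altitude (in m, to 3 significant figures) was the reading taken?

Scale height: H = RT/g = 190 × 223 / 3.694 = 11470 m.
Invert the barometric formula: z = H ln(P₀/P).
P₀/P = 879.1/156 = 5.6353; ln(5.6353) = 1.7291.
z = 11470 × 1.7291 = 19833 m.

z ≈ 19800 m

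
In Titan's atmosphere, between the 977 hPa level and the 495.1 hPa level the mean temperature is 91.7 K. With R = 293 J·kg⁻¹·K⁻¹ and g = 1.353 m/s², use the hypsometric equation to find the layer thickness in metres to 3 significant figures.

Δz ≈ 13500 m

Hypsometric equation: Δz = (R T̄/g) ln(P₁/P₂).
R T̄/g = 293 × 91.7 / 1.353 = 19858 m.
ln(977/495.1) = ln(1.9733) = 0.67971.
Δz = 19858 × 0.67971 = 13498 m.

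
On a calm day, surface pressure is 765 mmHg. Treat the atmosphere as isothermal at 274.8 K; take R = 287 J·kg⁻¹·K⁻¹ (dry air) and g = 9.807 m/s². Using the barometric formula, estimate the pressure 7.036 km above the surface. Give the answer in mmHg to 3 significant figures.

Scale height: H = RT/g = 287 × 274.8 / 9.807 = 8042.0 m.
Barometric formula: P = P₀ exp(−z/H).
z/H = 7036.0/8042.0 = 0.87491; exp(−0.87491) = 0.41690.
P = 765 × 0.41690 = 318.93 mmHg.

P ≈ 319 mmHg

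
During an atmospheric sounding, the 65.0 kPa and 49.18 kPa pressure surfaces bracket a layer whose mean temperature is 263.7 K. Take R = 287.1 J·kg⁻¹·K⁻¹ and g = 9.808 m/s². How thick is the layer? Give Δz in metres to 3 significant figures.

Δz ≈ 2150 m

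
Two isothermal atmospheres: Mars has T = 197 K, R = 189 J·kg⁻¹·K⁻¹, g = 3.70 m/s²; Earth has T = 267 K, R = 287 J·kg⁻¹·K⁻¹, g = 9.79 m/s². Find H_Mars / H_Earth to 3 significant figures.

H = RT/g for each body.
H_Mars = 189 × 197 / 3.70 = 10063 m.
H_Earth = 287 × 267 / 9.79 = 7827.3 m.
H_Mars/H_Earth = 10063/7827.3 = 1.2856.

H_Mars/H_Earth ≈ 1.29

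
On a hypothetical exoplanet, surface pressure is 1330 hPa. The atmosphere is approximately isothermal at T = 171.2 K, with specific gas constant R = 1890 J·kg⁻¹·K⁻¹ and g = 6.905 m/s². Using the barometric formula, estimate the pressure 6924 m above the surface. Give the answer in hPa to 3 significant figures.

Scale height: H = RT/g = 1890 × 171.2 / 6.905 = 46860 m.
Barometric formula: P = P₀ exp(−z/H).
z/H = 6924.0/46860 = 0.14776; exp(−0.14776) = 0.86264.
P = 1330 × 0.86264 = 1147.3 hPa.

P ≈ 1150 hPa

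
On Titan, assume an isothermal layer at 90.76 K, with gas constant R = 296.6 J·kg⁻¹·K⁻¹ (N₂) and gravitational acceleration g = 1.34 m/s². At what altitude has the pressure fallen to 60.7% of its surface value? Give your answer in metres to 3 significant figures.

Scale height: H = RT/g = 296.6 × 90.76 / 1.34 = 20089 m.
Set P/P₀ = exp(−z/H) = 0.607, so z = −H ln(0.607).
−ln(0.607) = 0.49923; z = 20089 × 0.49923 = 10029 m.

z ≈ 10000 m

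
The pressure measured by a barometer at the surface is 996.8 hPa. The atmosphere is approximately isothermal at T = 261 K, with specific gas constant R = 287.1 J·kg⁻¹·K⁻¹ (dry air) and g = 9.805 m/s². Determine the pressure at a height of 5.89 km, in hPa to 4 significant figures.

Scale height: H = RT/g = 287.1 × 261 / 9.805 = 7642.3 m.
Barometric formula: P = P₀ exp(−z/H).
z/H = 5890.0/7642.3 = 0.77071; exp(−0.77071) = 0.46268.
P = 996.8 × 0.46268 = 461.20 hPa.

P ≈ 461.2 hPa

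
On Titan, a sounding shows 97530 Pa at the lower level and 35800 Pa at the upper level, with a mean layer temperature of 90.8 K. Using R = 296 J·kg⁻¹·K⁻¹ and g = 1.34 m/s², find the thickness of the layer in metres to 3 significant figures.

Δz ≈ 20100 m

Hypsometric equation: Δz = (R T̄/g) ln(P₁/P₂).
R T̄/g = 296 × 90.8 / 1.34 = 20057 m.
ln(97530/35800) = ln(2.7243) = 1.0022.
Δz = 20057 × 1.0022 = 20101 m.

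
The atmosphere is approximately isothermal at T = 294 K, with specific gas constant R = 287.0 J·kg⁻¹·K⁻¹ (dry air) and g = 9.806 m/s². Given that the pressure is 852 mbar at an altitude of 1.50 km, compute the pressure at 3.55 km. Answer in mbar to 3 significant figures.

Scale height: H = RT/g = 287.0 × 294 / 9.806 = 8604.7 m.
Between two levels, P₂ = P₁ exp(−Δz/H) with Δz = z₂ − z₁.
Δz = 3550.0 − 1500.0 = 2050.0 m; Δz/H = 2050.0/8604.7 = 0.23824.
P₂ = 852 × exp(−0.23824) = 852 × 0.78801 = 671.38 mbar.

P ≈ 671 mbar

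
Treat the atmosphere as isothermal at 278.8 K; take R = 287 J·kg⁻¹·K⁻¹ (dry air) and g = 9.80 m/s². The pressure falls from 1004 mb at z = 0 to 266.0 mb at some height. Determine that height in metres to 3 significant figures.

Scale height: H = RT/g = 287 × 278.8 / 9.80 = 8164.9 m.
Invert the barometric formula: z = H ln(P₀/P).
P₀/P = 1004/266.0 = 3.7744; ln(3.7744) = 1.3282.
z = 8164.9 × 1.3282 = 10845 m.

z ≈ 10800 m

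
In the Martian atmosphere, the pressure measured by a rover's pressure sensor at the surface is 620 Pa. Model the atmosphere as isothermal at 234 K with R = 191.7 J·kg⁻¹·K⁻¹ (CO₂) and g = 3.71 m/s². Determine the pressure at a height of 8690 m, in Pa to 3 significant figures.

P ≈ 302 Pa

Scale height: H = RT/g = 191.7 × 234 / 3.71 = 12091 m.
Barometric formula: P = P₀ exp(−z/H).
z/H = 8690.0/12091 = 0.71872; exp(−0.71872) = 0.48738.
P = 620 × 0.48738 = 302.18 Pa.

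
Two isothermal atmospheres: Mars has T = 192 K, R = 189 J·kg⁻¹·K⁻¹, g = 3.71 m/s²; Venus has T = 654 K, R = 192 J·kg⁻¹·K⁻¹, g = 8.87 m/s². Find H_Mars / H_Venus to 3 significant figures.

H = RT/g for each body.
H_Mars = 189 × 192 / 3.71 = 9781.1 m.
H_Venus = 192 × 654 / 8.87 = 14156 m.
H_Mars/H_Venus = 9781.1/14156 = 0.69095.

H_Mars/H_Venus ≈ 0.691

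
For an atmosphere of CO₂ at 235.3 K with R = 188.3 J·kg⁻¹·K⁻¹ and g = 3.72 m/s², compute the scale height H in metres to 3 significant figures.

The scale height of an isothermal atmosphere is H = RT/g.
H = 188.3 × 235.3 / 3.72 = 44307/3.72 = 11910 m.

H ≈ 11900 m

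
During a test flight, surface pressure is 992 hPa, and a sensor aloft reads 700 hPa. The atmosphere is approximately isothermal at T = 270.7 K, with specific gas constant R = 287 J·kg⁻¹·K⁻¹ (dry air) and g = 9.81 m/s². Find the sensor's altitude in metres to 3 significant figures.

z ≈ 2760 m

Scale height: H = RT/g = 287 × 270.7 / 9.81 = 7919.6 m.
Invert the barometric formula: z = H ln(P₀/P).
P₀/P = 992/700 = 1.4171; ln(1.4171) = 0.34861.
z = 7919.6 × 0.34861 = 2760.9 m.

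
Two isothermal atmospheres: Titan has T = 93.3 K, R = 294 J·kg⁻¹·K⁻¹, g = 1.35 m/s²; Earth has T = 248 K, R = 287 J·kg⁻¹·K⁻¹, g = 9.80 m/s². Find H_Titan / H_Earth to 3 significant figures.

H = RT/g for each body.
H_Titan = 294 × 93.3 / 1.35 = 20319 m.
H_Earth = 287 × 248 / 9.80 = 7262.9 m.
H_Titan/H_Earth = 20319/7262.9 = 2.7976.

H_Titan/H_Earth ≈ 2.80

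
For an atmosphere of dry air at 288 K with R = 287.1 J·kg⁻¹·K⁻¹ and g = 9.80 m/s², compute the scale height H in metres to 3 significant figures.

H ≈ 8440 m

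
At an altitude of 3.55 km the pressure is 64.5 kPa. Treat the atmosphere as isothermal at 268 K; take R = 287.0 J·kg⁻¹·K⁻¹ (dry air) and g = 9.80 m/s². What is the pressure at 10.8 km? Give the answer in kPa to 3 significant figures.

Scale height: H = RT/g = 287.0 × 268 / 9.80 = 7848.6 m.
Between two levels, P₂ = P₁ exp(−Δz/H) with Δz = z₂ − z₁.
Δz = 10800 − 3550.0 = 7250.0 m; Δz/H = 7250.0/7848.6 = 0.92373.
P₂ = 64.5 × exp(−0.92373) = 64.5 × 0.39704 = 25.609 kPa.

P ≈ 25.6 kPa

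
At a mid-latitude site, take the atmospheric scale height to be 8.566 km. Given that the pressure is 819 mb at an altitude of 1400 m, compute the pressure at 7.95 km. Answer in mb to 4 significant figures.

Between two levels, P₂ = P₁ exp(−Δz/H) with Δz = z₂ − z₁.
Δz = 7950.0 − 1400.0 = 6550.0 m; Δz/H = 6550.0/8566.0 = 0.76465.
P₂ = 819 × exp(−0.76465) = 819 × 0.46550 = 381.24 mb.

P ≈ 381.2 mb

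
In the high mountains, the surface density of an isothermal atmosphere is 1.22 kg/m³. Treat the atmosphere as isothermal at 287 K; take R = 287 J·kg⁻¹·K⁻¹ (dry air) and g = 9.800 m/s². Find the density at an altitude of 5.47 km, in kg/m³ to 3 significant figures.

ρ ≈ 0.636 kg/m³

Scale height: H = RT/g = 287 × 287 / 9.800 = 8405.0 m.
In an isothermal atmosphere, density decays like pressure: ρ = ρ₀ exp(−z/H).
z/H = 5470.0/8405.0 = 0.65080; exp(−0.65080) = 0.52163.
ρ = 1.22 × 0.52163 = 0.63639 kg/m³.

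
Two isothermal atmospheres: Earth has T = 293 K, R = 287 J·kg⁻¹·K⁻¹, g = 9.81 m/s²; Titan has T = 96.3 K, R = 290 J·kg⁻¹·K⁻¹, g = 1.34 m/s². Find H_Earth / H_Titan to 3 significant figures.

H = RT/g for each body.
H_Earth = 287 × 293 / 9.81 = 8572.0 m.
H_Titan = 290 × 96.3 / 1.34 = 20841 m.
H_Earth/H_Titan = 8572.0/20841 = 0.41130.

H_Earth/H_Titan ≈ 0.411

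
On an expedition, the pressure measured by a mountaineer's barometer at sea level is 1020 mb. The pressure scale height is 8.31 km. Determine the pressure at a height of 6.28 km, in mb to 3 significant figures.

Barometric formula: P = P₀ exp(−z/H).
z/H = 6280.0/8310.0 = 0.75572; exp(−0.75572) = 0.46967.
P = 1020 × 0.46967 = 479.06 mb.

P ≈ 479 mb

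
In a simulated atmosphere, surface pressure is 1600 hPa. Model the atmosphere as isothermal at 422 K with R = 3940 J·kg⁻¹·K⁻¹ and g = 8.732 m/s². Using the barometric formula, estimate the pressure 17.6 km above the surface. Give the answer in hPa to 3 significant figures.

P ≈ 1460 hPa

Scale height: H = RT/g = 3940 × 422 / 8.732 = 190410 m.
Barometric formula: P = P₀ exp(−z/H).
z/H = 17600/190410 = 0.092432; exp(−0.092432) = 0.91171.
P = 1600 × 0.91171 = 1458.7 hPa.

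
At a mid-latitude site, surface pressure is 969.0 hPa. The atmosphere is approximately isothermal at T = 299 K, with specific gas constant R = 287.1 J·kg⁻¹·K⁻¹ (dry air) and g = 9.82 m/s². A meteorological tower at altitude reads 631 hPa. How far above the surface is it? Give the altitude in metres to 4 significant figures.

z ≈ 3750 m

Scale height: H = RT/g = 287.1 × 299 / 9.82 = 8741.6 m.
Invert the barometric formula: z = H ln(P₀/P).
P₀/P = 969.0/631 = 1.5357; ln(1.5357) = 0.42899.
z = 8741.6 × 0.42899 = 3750.1 m.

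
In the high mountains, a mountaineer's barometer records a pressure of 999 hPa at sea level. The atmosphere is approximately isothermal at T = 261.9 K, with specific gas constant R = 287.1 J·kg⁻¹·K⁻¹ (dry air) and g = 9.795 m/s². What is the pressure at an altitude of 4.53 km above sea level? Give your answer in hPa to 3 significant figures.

Scale height: H = RT/g = 287.1 × 261.9 / 9.795 = 7676.5 m.
Barometric formula: P = P₀ exp(−z/H).
z/H = 4530.0/7676.5 = 0.59011; exp(−0.59011) = 0.55427.
P = 999 × 0.55427 = 553.72 hPa.

P ≈ 554 hPa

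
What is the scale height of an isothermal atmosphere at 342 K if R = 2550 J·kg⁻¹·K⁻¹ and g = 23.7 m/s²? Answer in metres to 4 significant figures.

H ≈ 36800 m

The scale height of an isothermal atmosphere is H = RT/g.
H = 2550 × 342 / 23.7 = 872100/23.7 = 36797 m.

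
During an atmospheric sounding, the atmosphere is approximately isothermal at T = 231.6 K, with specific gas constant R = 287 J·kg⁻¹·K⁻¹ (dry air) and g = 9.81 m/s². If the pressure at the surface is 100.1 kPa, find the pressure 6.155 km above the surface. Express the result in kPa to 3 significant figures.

P ≈ 40.4 kPa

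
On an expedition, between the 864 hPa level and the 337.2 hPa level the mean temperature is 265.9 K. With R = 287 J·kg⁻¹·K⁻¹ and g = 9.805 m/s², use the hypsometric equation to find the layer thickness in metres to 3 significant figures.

Δz ≈ 7320 m

Hypsometric equation: Δz = (R T̄/g) ln(P₁/P₂).
R T̄/g = 287 × 265.9 / 9.805 = 7783.1 m.
ln(864/337.2) = ln(2.5623) = 0.94091.
Δz = 7783.1 × 0.94091 = 7323.2 m.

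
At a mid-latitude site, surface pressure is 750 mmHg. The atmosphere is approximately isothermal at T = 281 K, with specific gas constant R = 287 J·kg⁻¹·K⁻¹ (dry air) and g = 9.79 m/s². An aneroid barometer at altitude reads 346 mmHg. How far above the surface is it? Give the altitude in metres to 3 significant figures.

z ≈ 6370 m

Scale height: H = RT/g = 287 × 281 / 9.79 = 8237.7 m.
Invert the barometric formula: z = H ln(P₀/P).
P₀/P = 750/346 = 2.1676; ln(2.1676) = 0.77362.
z = 8237.7 × 0.77362 = 6372.8 m.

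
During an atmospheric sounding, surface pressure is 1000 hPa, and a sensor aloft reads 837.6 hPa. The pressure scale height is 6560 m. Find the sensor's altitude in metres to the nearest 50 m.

z ≈ 1150 m

Invert the barometric formula: z = H ln(P₀/P).
P₀/P = 1000/837.6 = 1.1939; ln(1.1939) = 0.17723.
z = 6560.0 × 0.17723 = 1162.6 m.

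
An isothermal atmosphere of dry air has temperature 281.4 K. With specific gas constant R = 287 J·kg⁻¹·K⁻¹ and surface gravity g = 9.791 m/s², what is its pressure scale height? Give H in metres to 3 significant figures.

The scale height of an isothermal atmosphere is H = RT/g.
H = 287 × 281.4 / 9.791 = 80762/9.791 = 8248.6 m.

H ≈ 8250 m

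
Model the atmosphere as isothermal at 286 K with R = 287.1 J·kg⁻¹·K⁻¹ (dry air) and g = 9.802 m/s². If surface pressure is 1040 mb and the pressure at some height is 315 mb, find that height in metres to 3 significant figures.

Scale height: H = RT/g = 287.1 × 286 / 9.802 = 8376.9 m.
Invert the barometric formula: z = H ln(P₀/P).
P₀/P = 1040/315 = 3.3016; ln(3.3016) = 1.1944.
z = 8376.9 × 1.1944 = 10005 m.

z ≈ 10000 m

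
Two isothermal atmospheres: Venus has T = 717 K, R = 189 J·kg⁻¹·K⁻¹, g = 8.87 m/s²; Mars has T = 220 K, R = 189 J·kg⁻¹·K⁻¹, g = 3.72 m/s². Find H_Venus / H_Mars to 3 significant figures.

H = RT/g for each body.
H_Venus = 189 × 717 / 8.87 = 15278 m.
H_Mars = 189 × 220 / 3.72 = 11177 m.
H_Venus/H_Mars = 15278/11177 = 1.3669.

H_Venus/H_Mars ≈ 1.37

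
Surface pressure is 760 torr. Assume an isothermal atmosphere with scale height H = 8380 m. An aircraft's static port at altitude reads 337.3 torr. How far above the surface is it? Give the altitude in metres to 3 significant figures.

Invert the barometric formula: z = H ln(P₀/P).
P₀/P = 760/337.3 = 2.2532; ln(2.2532) = 0.81235.
z = 8380.0 × 0.81235 = 6807.5 m.

z ≈ 6810 m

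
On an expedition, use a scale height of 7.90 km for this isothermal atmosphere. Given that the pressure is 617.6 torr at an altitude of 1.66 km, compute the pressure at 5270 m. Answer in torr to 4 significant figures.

Between two levels, P₂ = P₁ exp(−Δz/H) with Δz = z₂ − z₁.
Δz = 5270.0 − 1660.0 = 3610.0 m; Δz/H = 3610.0/7900.0 = 0.45696.
P₂ = 617.6 × exp(−0.45696) = 617.6 × 0.63321 = 391.07 torr.

P ≈ 391.1 torr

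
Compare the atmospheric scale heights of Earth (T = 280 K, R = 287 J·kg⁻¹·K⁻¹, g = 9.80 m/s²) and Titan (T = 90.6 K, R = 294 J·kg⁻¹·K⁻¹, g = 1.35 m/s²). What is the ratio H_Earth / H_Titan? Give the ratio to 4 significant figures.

H_Earth/H_Titan ≈ 0.4156

H = RT/g for each body.
H_Earth = 287 × 280 / 9.80 = 8200.0 m.
H_Titan = 294 × 90.6 / 1.35 = 19731 m.
H_Earth/H_Titan = 8200.0/19731 = 0.41559.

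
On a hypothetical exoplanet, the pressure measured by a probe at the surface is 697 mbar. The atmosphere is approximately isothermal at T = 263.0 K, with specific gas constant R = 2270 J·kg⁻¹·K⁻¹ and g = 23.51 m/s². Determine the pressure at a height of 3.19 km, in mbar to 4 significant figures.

P ≈ 614.7 mbar

Scale height: H = RT/g = 2270 × 263.0 / 23.51 = 25394 m.
Barometric formula: P = P₀ exp(−z/H).
z/H = 3190.0/25394 = 0.12562; exp(−0.12562) = 0.88195.
P = 697 × 0.88195 = 614.72 mbar.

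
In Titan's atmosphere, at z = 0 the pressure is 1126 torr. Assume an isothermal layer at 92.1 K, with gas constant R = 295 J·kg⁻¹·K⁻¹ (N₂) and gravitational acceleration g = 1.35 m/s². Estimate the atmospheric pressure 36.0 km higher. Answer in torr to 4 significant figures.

Scale height: H = RT/g = 295 × 92.1 / 1.35 = 20126 m.
Barometric formula: P = P₀ exp(−z/H).
z/H = 36000/20126 = 1.7887; exp(−1.7887) = 0.16718.
P = 1126 × 0.16718 = 188.24 torr.

P ≈ 188.2 torr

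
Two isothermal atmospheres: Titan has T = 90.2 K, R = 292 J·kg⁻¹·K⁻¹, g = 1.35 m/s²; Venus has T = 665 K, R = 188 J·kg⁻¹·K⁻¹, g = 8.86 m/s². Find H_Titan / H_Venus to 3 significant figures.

H_Titan/H_Venus ≈ 1.38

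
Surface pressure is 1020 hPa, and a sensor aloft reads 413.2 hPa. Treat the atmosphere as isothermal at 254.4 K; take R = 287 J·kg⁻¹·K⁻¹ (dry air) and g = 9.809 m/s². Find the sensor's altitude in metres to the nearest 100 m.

z ≈ 6700 m

Scale height: H = RT/g = 287 × 254.4 / 9.809 = 7443.4 m.
Invert the barometric formula: z = H ln(P₀/P).
P₀/P = 1020/413.2 = 2.4685; ln(2.4685) = 0.90361.
z = 7443.4 × 0.90361 = 6725.9 m.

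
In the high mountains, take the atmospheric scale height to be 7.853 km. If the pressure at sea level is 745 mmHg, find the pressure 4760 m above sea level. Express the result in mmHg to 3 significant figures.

Barometric formula: P = P₀ exp(−z/H).
z/H = 4760.0/7853.0 = 0.60614; exp(−0.60614) = 0.54545.
P = 745 × 0.54545 = 406.36 mmHg.

P ≈ 406 mmHg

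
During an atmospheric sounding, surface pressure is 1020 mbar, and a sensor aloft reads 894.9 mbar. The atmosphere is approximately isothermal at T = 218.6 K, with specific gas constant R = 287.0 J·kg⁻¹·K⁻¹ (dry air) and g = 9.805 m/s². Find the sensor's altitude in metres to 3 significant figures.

Scale height: H = RT/g = 287.0 × 218.6 / 9.805 = 6398.6 m.
Invert the barometric formula: z = H ln(P₀/P).
P₀/P = 1020/894.9 = 1.1398; ln(1.1398) = 0.13085.
z = 6398.6 × 0.13085 = 837.26 m.

z ≈ 837 m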